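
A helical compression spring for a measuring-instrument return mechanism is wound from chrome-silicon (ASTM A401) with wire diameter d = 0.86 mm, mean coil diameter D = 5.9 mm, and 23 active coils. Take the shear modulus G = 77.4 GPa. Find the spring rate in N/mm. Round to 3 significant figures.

1.12 N/mm

k = Gd⁴/(8D³N_a) = (77.4×10³ × 0.86⁴) / (8 × 5.9³ × 23)
  = 42338.4 / 37789.7 = 1.1204 N/mm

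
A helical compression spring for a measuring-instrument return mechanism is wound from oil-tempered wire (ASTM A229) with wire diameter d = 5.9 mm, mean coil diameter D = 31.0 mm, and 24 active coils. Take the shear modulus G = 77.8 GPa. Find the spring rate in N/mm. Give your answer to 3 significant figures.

k = Gd⁴/(8D³N_a) = (77.8×10³ × 5.9⁴) / (8 × 31.0³ × 24)
  = 9.42731e+07 / 5.71987e+06 = 16.482 N/mm

16.5 N/mm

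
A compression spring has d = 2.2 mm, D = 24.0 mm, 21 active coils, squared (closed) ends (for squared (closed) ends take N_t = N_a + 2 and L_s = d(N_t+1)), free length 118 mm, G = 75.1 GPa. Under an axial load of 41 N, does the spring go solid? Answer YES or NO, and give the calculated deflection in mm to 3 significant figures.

NO, δ = 54.1 mm

k = Gd⁴/(8D³N_a) = (75.1×10³)(2.2⁴)/(8·24.0³·21) = 0.75751 N/mm
N_t = 23; L_s = 2.2·24 = 52.8 mm; δ_solid = L₀ − L_s = 118 − 52.8 = 65.2 mm
δ = F/k = 41/0.75751 = 54.125 mm
δ < δ_solid → spring does not go solid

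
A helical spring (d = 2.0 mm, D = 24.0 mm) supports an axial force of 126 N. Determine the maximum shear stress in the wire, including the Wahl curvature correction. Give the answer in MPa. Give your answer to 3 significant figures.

Spring index C = D/d = 24.0/2.0 = 12.0000
K_W = (4C−1)/(4C−4) + 0.615/C = 47.000/44.000 + 0.0512 = 1.1194
τ₀ = 8FD/(πd³) = 8·126·24.0/(π·2.0³) = 24192/25.133 = 962.57 MPa
τ_max = K·τ₀ = 1.1194 × 962.57 = 1077.5 MPa

1080 MPa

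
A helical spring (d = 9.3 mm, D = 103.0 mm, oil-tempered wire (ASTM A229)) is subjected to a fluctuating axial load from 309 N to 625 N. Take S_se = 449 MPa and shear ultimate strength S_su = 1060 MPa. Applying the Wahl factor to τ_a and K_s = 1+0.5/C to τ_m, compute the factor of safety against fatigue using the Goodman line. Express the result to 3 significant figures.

C = D/d = 103.0/9.3 = 11.0753; K_W = (4C−1)/(4C−4)+0.615/C = 1.1300; K_s = 1+0.5/C = 1.0451
F_a = (F_max−F_min)/2 = 158 N; F_m = (F_max+F_min)/2 = 467 N
τ_a = K_W·8F_aD/(πd³) = 1.1300 × 51.521 = 58.217 MPa
τ_m = K_s·8F_mD/(πd³) = 1.0451 × 152.28 = 159.16 MPa
Goodman: 1/n_f = τ_a/S_se + τ_m/S_su = 58.217/449 + 159.16/1060 = 0.12966 + 0.15015 = 0.27981
n_f = 1/0.27981 = 3.574

3.57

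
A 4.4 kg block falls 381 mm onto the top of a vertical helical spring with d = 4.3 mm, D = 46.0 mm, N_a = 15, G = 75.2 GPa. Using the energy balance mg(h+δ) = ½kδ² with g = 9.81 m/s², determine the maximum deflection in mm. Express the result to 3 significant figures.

k = Gd⁴/(8D³N_a) = (75.2×10³)(4.3⁴)/(8·46.0³·15) = 2.2011 N/mm
W = mg = 4.4 × 9.81 = 43.164 N
½kδ² − Wδ − Wh = 0 → δ = (W + √(W² + 2kWh))/k
δ = (43.164 + √(1863.1 + 72395.8))/2.2011 = (43.164 + 272.5)/2.2011 = 143.42 mm

143 mm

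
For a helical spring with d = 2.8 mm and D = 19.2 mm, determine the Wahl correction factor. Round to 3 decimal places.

1.218

C = D/d = 19.2/2.8 = 6.8571
K_W = (4C−1)/(4C−4) + 0.615/C = 26.429/23.429 + 0.0897 = 1.2177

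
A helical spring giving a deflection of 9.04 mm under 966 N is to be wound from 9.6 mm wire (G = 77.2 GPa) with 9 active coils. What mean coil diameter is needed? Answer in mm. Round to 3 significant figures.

Required rate k = F/δ = 966/9.04 = 106.86 N/mm
D = (Gd⁴/(8N_a·k))^(1/3) = (77.2×10³·9.6⁴/(8·9·106.86))^(1/3)
  = (85223.8)^(1/3) = 44.0069 mm

44.0 mm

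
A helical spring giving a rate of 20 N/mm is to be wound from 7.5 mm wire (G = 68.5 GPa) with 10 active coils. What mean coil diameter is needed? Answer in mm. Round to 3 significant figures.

D = (Gd⁴/(8N_a·k))^(1/3) = (68.5×10³·7.5⁴/(8·10·20))^(1/3)
  = (135461)^(1/3) = 51.3577 mm

51.4 mm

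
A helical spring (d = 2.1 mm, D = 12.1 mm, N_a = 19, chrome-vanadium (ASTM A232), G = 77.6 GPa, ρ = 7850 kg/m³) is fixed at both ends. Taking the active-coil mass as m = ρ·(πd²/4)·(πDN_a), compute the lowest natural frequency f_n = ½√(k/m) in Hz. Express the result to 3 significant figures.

267 Hz

k = Gd⁴/(8D³N_a) = (77.6×10³)(2.1⁴)/(8·12.1³·19) = 5.6045 N/mm = 5604.5 N/m
Wire length L = πDN_a = π·12.1·19 = 722.25 mm
m = ρ·(πd²/4)·L = 7850 × 3.4636×10⁻⁶ m² × 0.72225 m = 0.019638 kg
f_n = ½√(k/m) = 0.5·√(5604.5/0.019638) = 0.5·√(2.854e+05) = 267.11 Hz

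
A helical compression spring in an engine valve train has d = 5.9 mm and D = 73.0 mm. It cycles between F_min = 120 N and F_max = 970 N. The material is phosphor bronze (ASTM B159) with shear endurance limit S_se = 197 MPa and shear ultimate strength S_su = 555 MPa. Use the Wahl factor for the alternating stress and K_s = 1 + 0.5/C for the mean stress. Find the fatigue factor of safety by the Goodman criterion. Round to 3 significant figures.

C = D/d = 73.0/5.9 = 12.3729; K_W = (4C−1)/(4C−4)+0.615/C = 1.1157; K_s = 1+0.5/C = 1.0404
F_a = (F_max−F_min)/2 = 425 N; F_m = (F_max+F_min)/2 = 545 N
τ_a = K_W·8F_aD/(πd³) = 1.1157 × 384.68 = 429.17 MPa
τ_m = K_s·8F_mD/(πd³) = 1.0404 × 493.29 = 513.23 MPa
Goodman: 1/n_f = τ_a/S_se + τ_m/S_su = 429.17/197 + 513.23/555 = 2.17850 + 0.92473 = 3.1032
n_f = 1/3.1032 = 0.3222

0.322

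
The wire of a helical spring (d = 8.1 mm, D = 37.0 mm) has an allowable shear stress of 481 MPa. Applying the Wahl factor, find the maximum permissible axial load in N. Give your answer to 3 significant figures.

2020 N

C = D/d = 37.0/8.1 = 4.5679
K_W = (4C−1)/(4C−4) + 0.615/C = 17.272/14.272 + 0.1346 = 1.3448
τ_max = K·8FD/(πd³) → F_max = τ_allow·πd³/(8DK)
F_max = 481·π·8.1³/(8·37.0·1.3448) = 8.0306e+05/398.07 = 2017.4 N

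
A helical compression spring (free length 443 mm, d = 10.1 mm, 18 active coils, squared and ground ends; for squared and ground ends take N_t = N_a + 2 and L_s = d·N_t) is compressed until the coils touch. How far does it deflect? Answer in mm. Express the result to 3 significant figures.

N_t = 20; L_s = 10.1·20 = 202 mm
δ_solid = L₀ − L_s = 443 − 202 = 241 mm

241 mm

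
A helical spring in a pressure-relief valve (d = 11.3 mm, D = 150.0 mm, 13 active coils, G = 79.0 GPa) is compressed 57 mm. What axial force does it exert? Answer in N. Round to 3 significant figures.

209 N

k = Gd⁴/(8D³N_a) = (79.0×10³)(11.3⁴)/(8·150.0³·13) = 3.6697 N/mm
F = k·δ = 3.6697 × 57 = 209.17 N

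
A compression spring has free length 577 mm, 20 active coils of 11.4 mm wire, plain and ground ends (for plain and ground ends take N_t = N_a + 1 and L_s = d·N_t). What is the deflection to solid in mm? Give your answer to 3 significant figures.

N_t = 21; L_s = 11.4·21 = 239.4 mm
δ_solid = L₀ − L_s = 577 − 239.4 = 337.6 mm

338 mm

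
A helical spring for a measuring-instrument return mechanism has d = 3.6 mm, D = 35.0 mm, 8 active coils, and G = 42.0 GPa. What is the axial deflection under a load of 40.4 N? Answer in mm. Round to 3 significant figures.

15.7 mm

k = Gd⁴/(8D³N_a) = (42.0×10³)(3.6⁴)/(8·35.0³·8) = 2.5708 N/mm
δ = F/k = 40.4 / 2.5708 = 15.715 mm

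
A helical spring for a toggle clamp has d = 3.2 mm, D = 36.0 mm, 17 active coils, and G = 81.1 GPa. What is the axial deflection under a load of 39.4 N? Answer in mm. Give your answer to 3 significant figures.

k = Gd⁴/(8D³N_a) = (81.1×10³)(3.2⁴)/(8·36.0³·17) = 1.3402 N/mm
δ = F/k = 39.4 / 1.3402 = 29.398 mm

29.4 mm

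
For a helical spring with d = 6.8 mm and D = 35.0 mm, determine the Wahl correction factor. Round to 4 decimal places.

1.3003

C = D/d = 35.0/6.8 = 5.1471
K_W = (4C−1)/(4C−4) + 0.615/C = 19.588/16.588 + 0.1195 = 1.3003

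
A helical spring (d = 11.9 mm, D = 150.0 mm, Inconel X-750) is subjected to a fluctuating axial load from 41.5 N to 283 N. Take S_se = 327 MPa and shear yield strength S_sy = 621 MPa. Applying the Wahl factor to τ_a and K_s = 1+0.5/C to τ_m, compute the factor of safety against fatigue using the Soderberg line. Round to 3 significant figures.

C = D/d = 150.0/11.9 = 12.6050; K_W = (4C−1)/(4C−4)+0.615/C = 1.1134; K_s = 1+0.5/C = 1.0397
F_a = (F_max−F_min)/2 = 120.75 N; F_m = (F_max+F_min)/2 = 162.25 N
τ_a = K_W·8F_aD/(πd³) = 1.1134 × 27.37 = 30.474 MPa
τ_m = K_s·8F_mD/(πd³) = 1.0397 × 36.777 = 38.236 MPa
Soderberg: 1/n_f = τ_a/S_se + τ_m/S_sy = 30.474/327 + 38.236/621 = 0.09319 + 0.06157 = 0.15477
n_f = 1/0.15477 = 6.461

6.46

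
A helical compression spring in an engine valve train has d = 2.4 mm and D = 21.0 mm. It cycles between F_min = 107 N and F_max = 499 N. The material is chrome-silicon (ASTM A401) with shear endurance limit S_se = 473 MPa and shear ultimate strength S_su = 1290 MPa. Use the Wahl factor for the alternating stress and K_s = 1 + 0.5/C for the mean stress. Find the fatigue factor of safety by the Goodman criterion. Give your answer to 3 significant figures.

C = D/d = 21.0/2.4 = 8.7500; K_W = (4C−1)/(4C−4)+0.615/C = 1.1671; K_s = 1+0.5/C = 1.0571
F_a = (F_max−F_min)/2 = 196 N; F_m = (F_max+F_min)/2 = 303 N
τ_a = K_W·8F_aD/(πd³) = 1.1671 × 758.2 = 884.86 MPa
τ_m = K_s·8F_mD/(πd³) = 1.0571 × 1172.1 = 1239.1 MPa
Goodman: 1/n_f = τ_a/S_se + τ_m/S_su = 884.86/473 + 1239.1/1290 = 1.87074 + 0.96053 = 2.8313
n_f = 1/2.8313 = 0.3532

0.353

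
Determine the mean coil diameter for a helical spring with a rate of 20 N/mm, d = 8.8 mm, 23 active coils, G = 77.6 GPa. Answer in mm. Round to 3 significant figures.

D = (Gd⁴/(8N_a·k))^(1/3) = (77.6×10³·8.8⁴/(8·23·20))^(1/3)
  = (126457)^(1/3) = 50.1936 mm

50.2 mm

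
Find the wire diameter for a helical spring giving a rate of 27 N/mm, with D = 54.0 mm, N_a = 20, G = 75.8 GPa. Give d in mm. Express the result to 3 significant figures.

d = (8D³N_a·k / G)^(1/4) = (8·54.0³·20·27 / (75.8×10³))^0.25
  = (8974.2)^0.25 = 9.7331 mm

9.73 mm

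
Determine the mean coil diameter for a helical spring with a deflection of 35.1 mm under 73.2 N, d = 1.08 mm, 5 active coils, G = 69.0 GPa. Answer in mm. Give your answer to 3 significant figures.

10.4 mm

Required rate k = F/δ = 73.2/35.1 = 2.0855 N/mm
D = (Gd⁴/(8N_a·k))^(1/3) = (69.0×10³·1.08⁴/(8·5·2.0855))^(1/3)
  = (1125.33)^(1/3) = 10.4014 mm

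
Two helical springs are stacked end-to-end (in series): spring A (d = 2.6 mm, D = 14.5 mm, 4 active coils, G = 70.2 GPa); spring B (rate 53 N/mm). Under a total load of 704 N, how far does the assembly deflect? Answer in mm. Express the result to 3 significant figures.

34.7 mm

k_A = Gd⁴/(8D³N_a) = (70.2×10³)(2.6⁴)/(8·14.5³·4) = 32.883 N/mm
Series: 1/k_eq = 1/32.883 + 1/53 = 0.049278; k_eq = 20.293 N/mm
δ = F/k_eq = 704/20.293 = 34.692 mm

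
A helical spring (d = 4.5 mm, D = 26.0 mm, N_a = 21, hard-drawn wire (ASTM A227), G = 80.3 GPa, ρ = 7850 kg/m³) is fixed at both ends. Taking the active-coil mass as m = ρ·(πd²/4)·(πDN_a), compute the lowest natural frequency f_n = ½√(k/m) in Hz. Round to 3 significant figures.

114 Hz

k = Gd⁴/(8D³N_a) = (80.3×10³)(4.5⁴)/(8·26.0³·21) = 11.152 N/mm = 11152 N/m
Wire length L = πDN_a = π·26.0·21 = 1715.3 mm
m = ρ·(πd²/4)·L = 7850 × 15.904×10⁻⁶ m² × 1.7153 m = 0.21415 kg
f_n = ½√(k/m) = 0.5·√(11152/0.21415) = 0.5·√(52073) = 114.1 Hz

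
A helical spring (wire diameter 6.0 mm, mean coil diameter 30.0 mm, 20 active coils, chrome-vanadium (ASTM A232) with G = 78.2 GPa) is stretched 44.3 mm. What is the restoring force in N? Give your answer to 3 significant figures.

k = Gd⁴/(8D³N_a) = (78.2×10³)(6.0⁴)/(8·30.0³·20) = 23.46 N/mm
F = k·δ = 23.46 × 44.3 = 1039.3 N

1040 N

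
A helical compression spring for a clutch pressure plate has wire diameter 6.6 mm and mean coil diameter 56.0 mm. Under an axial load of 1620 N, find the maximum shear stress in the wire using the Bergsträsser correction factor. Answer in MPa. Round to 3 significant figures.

933 MPa

Spring index C = D/d = 56.0/6.6 = 8.4848
K_B = (4C+2)/(4C−3) = 35.939/30.939 = 1.1616
τ₀ = 8FD/(πd³) = 8·1620·56.0/(π·6.6³) = 725760/903.2 = 803.55 MPa
τ_max = K·τ₀ = 1.1616 × 803.55 = 933.41 MPa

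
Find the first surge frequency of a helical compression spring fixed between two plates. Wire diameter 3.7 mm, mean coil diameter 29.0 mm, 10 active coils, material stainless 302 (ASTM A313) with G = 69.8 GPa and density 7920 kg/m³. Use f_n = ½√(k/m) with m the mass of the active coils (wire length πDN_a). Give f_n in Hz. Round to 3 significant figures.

147 Hz

k = Gd⁴/(8D³N_a) = (69.8×10³)(3.7⁴)/(8·29.0³·10) = 6.7047 N/mm = 6704.7 N/m
Wire length L = πDN_a = π·29.0·10 = 911.06 mm
m = ρ·(πd²/4)·L = 7920 × 10.752×10⁻⁶ m² × 0.91106 m = 0.077583 kg
f_n = ½√(k/m) = 0.5·√(6704.7/0.077583) = 0.5·√(86420) = 146.99 Hz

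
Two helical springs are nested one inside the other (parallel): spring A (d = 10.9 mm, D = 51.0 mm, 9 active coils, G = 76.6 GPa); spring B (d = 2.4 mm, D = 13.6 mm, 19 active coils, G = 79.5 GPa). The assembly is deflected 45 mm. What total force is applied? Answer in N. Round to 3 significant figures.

5400 N

k_A = Gd⁴/(8D³N_a) = (76.6×10³)(10.9⁴)/(8·51.0³·9) = 113.21 N/mm
k_B = Gd⁴/(8D³N_a) = (79.5×10³)(2.4⁴)/(8·13.6³·19) = 6.8985 N/mm
Parallel: k_eq = 113.21 + 6.8985 = 120.11 N/mm
F = k_eq·δ = 120.11·45 = 5405 N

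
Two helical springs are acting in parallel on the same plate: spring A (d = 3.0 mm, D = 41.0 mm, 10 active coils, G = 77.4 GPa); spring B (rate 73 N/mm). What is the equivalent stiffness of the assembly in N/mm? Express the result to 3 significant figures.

k_A = Gd⁴/(8D³N_a) = (77.4×10³)(3.0⁴)/(8·41.0³·10) = 1.1371 N/mm
Parallel: k_eq = 1.1371 + 73 = 74.137 N/mm

74.1 N/mm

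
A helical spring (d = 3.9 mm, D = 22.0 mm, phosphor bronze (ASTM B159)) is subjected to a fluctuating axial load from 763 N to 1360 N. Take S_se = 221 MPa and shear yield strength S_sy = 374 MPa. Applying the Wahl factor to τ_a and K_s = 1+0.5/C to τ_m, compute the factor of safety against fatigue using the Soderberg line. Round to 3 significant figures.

C = D/d = 22.0/3.9 = 5.6410; K_W = (4C−1)/(4C−4)+0.615/C = 1.2706; K_s = 1+0.5/C = 1.0886
F_a = (F_max−F_min)/2 = 298.5 N; F_m = (F_max+F_min)/2 = 1061.5 N
τ_a = K_W·8F_aD/(πd³) = 1.2706 × 281.91 = 358.2 MPa
τ_m = K_s·8F_mD/(πd³) = 1.0886 × 1002.5 = 1091.4 MPa
Soderberg: 1/n_f = τ_a/S_se + τ_m/S_sy = 358.2/221 + 1091.4/374 = 1.62083 + 2.91810 = 4.5389
n_f = 1/4.5389 = 0.2203

0.220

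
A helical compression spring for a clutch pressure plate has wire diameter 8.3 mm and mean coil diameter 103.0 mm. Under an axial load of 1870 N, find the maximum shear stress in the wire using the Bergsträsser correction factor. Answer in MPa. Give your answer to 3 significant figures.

Spring index C = D/d = 103.0/8.3 = 12.4096
K_B = (4C+2)/(4C−3) = 51.639/46.639 = 1.1072
τ₀ = 8FD/(πd³) = 8·1870·103.0/(π·8.3³) = 1.54088e+06/1796.3 = 857.8 MPa
τ_max = K·τ₀ = 1.1072 × 857.8 = 949.76 MPa

950 MPa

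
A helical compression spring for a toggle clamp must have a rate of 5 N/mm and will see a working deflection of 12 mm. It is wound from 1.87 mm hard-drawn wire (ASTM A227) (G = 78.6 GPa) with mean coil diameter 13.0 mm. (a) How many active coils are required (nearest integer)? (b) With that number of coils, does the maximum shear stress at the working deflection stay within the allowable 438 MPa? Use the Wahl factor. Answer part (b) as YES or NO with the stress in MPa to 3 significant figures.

(a) 11 coils; (b) YES, τ_max = 367 MPa

N_a = Gd⁴/(8D³k) = (78.6×10³)(1.87⁴)/(8·13.0³·5) = 10.94 → N_a = 11
Actual rate k = Gd⁴/(8D³·11) = 4.9714 N/mm
Working load F = kδ = 4.9714·12 = 59.656 N
C = 13.0/1.87 = 6.9519; K_W = (4C−1)/(4C−4)+0.615/C = 1.2145
τ_max = K_W·8FD/(πd³) = 1.2145·302.01 = 366.78 MPa
τ_max ≤ 438 MPa → acceptable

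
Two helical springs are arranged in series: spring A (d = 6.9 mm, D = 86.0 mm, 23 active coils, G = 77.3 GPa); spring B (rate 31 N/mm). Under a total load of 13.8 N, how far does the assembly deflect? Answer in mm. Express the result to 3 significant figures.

9.66 mm

k_A = Gd⁴/(8D³N_a) = (77.3×10³)(6.9⁴)/(8·86.0³·23) = 1.4971 N/mm
Series: 1/k_eq = 1/1.4971 + 1/31 = 0.7002; k_eq = 1.4282 N/mm
δ = F/k_eq = 13.8/1.4282 = 9.6627 mm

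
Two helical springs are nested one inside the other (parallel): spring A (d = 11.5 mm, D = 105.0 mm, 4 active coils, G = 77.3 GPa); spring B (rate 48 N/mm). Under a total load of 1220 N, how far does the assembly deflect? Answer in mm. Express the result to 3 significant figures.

k_A = Gd⁴/(8D³N_a) = (77.3×10³)(11.5⁴)/(8·105.0³·4) = 36.497 N/mm
Parallel: k_eq = 36.497 + 48 = 84.497 N/mm
δ = F/k_eq = 1220/84.497 = 14.438 mm

14.4 mm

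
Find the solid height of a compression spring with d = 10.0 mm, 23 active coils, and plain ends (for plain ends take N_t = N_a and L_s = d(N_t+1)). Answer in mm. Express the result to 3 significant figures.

plain ends: N_t = N_a = 23
L_s = d·(N_t+1) = 10.0 × 24 = 240 mm

240 mm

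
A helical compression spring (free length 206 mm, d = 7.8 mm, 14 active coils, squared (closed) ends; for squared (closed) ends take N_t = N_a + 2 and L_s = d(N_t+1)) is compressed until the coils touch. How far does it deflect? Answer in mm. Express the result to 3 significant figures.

N_t = 16; L_s = 7.8·17 = 132.6 mm
δ_solid = L₀ − L_s = 206 − 132.6 = 73.4 mm

73.4 mm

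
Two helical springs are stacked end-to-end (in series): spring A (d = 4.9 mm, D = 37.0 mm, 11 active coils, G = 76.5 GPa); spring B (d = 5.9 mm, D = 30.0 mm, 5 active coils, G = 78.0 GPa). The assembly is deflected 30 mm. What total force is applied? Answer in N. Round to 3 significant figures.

k_A = Gd⁴/(8D³N_a) = (76.5×10³)(4.9⁴)/(8·37.0³·11) = 9.8937 N/mm
k_B = Gd⁴/(8D³N_a) = (78.0×10³)(5.9⁴)/(8·30.0³·5) = 87.514 N/mm
Series: 1/k_eq = 1/9.8937 + 1/87.514 = 0.1125; k_eq = 8.8888 N/mm
F = k_eq·δ = 8.8888·30 = 266.66 N

267 N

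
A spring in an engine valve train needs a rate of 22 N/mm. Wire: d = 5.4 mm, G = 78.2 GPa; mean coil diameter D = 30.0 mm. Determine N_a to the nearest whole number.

14

N_a = Gd⁴/(8D³k) = (78.2×10³ × 5.4⁴)/(8 × 30.0³ × 22)
    = 6.64939e+07 / 4.752e+06 = 13.99 → 14 coils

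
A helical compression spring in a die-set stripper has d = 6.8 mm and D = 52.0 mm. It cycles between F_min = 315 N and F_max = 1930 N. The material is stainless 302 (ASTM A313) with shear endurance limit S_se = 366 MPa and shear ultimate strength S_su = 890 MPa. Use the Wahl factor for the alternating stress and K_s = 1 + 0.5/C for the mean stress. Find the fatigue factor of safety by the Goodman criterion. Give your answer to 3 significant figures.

C = D/d = 52.0/6.8 = 7.6471; K_W = (4C−1)/(4C−4)+0.615/C = 1.1933; K_s = 1+0.5/C = 1.0654
F_a = (F_max−F_min)/2 = 807.5 N; F_m = (F_max+F_min)/2 = 1122.5 N
τ_a = K_W·8F_aD/(πd³) = 1.1933 × 340.06 = 405.78 MPa
τ_m = K_s·8F_mD/(πd³) = 1.0654 × 472.72 = 503.63 MPa
Goodman: 1/n_f = τ_a/S_se + τ_m/S_su = 405.78/366 + 503.63/890 = 1.10869 + 0.56587 = 1.6746
n_f = 1/1.6746 = 0.5972

0.597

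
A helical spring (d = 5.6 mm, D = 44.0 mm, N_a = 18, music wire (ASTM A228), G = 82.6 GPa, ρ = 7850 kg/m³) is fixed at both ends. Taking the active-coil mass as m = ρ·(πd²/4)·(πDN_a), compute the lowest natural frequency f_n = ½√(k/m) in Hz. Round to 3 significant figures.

58.7 Hz

k = Gd⁴/(8D³N_a) = (82.6×10³)(5.6⁴)/(8·44.0³·18) = 6.6223 N/mm = 6622.3 N/m
Wire length L = πDN_a = π·44.0·18 = 2488.1 mm
m = ρ·(πd²/4)·L = 7850 × 24.63×10⁻⁶ m² × 2.4881 m = 0.48107 kg
f_n = ½√(k/m) = 0.5·√(6622.3/0.48107) = 0.5·√(13766) = 58.664 Hz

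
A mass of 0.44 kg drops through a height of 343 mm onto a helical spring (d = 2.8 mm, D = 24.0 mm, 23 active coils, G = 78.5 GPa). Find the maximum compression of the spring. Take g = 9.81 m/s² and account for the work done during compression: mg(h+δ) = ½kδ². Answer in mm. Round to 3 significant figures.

41.9 mm

k = Gd⁴/(8D³N_a) = (78.5×10³)(2.8⁴)/(8·24.0³·23) = 1.8969 N/mm
W = mg = 0.44 × 9.81 = 4.3164 N
½kδ² − Wδ − Wh = 0 → δ = (W + √(W² + 2kWh))/k
δ = (4.3164 + √(18.631 + 5616.89))/1.8969 = (4.3164 + 75.07)/1.8969 = 41.85 mm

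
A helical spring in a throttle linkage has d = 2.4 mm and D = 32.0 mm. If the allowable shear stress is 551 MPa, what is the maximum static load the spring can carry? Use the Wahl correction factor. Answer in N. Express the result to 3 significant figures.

84.4 N

C = D/d = 32.0/2.4 = 13.3333
K_W = (4C−1)/(4C−4) + 0.615/C = 52.333/49.333 + 0.0461 = 1.1069
τ_max = K·8FD/(πd³) → F_max = τ_allow·πd³/(8DK)
F_max = 551·π·2.4³/(8·32.0·1.1069) = 23930/283.38 = 84.445 N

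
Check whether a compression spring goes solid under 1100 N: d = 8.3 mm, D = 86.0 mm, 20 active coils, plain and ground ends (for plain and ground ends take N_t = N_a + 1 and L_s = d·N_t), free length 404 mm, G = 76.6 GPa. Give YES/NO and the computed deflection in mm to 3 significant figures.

k = Gd⁴/(8D³N_a) = (76.6×10³)(8.3⁴)/(8·86.0³·20) = 3.5721 N/mm
N_t = 21; L_s = 8.3·21 = 174.3 mm; δ_solid = L₀ − L_s = 404 − 174.3 = 229.7 mm
δ = F/k = 1100/3.5721 = 307.94 mm
δ ≥ δ_solid → spring goes solid

YES, δ = 308 mm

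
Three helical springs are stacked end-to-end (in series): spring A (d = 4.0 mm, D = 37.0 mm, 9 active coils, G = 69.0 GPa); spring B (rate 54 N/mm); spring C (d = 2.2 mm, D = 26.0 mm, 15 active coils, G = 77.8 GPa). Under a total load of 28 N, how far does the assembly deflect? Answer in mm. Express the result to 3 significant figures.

38.7 mm

k_A = Gd⁴/(8D³N_a) = (69.0×10³)(4.0⁴)/(8·37.0³·9) = 4.8434 N/mm
k_C = Gd⁴/(8D³N_a) = (77.8×10³)(2.2⁴)/(8·26.0³·15) = 0.86411 N/mm
Series: 1/k_eq = 1/4.8434 + 1/54 + 1/0.86411 = 1.3822; k_eq = 0.72346 N/mm
δ = F/k_eq = 28/0.72346 = 38.703 mm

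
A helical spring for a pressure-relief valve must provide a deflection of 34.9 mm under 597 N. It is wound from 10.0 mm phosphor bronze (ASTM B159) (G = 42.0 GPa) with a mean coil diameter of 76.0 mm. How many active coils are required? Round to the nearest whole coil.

Required rate k = F/δ = 597/34.9 = 17.106 N/mm
N_a = Gd⁴/(8D³k) = (42.0×10³ × 10.0⁴)/(8 × 76.0³ × 17.106)
    = 4.2e+08 / 6.0073e+07 = 6.991 → 7 coils

7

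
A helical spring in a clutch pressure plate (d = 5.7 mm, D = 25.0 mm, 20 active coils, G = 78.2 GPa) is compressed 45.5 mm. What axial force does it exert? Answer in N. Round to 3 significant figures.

1500 N

k = Gd⁴/(8D³N_a) = (78.2×10³)(5.7⁴)/(8·25.0³·20) = 33.019 N/mm
F = k·δ = 33.019 × 45.5 = 1502.4 N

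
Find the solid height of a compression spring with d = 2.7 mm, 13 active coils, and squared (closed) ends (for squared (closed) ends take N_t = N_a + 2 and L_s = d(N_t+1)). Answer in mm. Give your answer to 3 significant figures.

43.2 mm

squared (closed) ends: N_t = N_a + 2 = 13 + 2 = 15
L_s = d·(N_t+1) = 2.7 × 16 = 43.2 mm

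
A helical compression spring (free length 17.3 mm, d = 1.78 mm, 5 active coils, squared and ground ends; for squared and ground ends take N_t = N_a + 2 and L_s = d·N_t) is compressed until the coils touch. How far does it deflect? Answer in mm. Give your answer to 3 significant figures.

4.84 mm

N_t = 7; L_s = 1.78·7 = 12.46 mm
δ_solid = L₀ − L_s = 17.3 − 12.46 = 4.84 mm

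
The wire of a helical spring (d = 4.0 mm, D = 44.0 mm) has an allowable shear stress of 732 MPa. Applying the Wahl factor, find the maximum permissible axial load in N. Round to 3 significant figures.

C = D/d = 44.0/4.0 = 11.0000
K_W = (4C−1)/(4C−4) + 0.615/C = 43.000/40.000 + 0.0559 = 1.1309
τ_max = K·8FD/(πd³) → F_max = τ_allow·πd³/(8DK)
F_max = 732·π·4.0³/(8·44.0·1.1309) = 1.4718e+05/398.08 = 369.72 N

370 N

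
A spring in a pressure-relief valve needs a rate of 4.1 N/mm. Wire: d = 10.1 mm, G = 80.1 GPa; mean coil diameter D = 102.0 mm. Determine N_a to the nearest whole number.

24

N_a = Gd⁴/(8D³k) = (80.1×10³ × 10.1⁴)/(8 × 102.0³ × 4.1)
    = 8.33524e+08 / 3.48076e+07 = 23.95 → 24 coils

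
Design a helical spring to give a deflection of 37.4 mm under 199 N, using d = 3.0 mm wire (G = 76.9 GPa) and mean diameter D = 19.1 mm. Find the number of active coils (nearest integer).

Required rate k = F/δ = 199/37.4 = 5.3209 N/mm
N_a = Gd⁴/(8D³k) = (76.9×10³ × 3.0⁴)/(8 × 19.1³ × 5.3209)
    = 6.2289e+06 / 296600 = 21 → 21 coils

21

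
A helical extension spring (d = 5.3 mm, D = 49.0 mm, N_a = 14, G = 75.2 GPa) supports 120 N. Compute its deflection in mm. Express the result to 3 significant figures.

26.6 mm

k = Gd⁴/(8D³N_a) = (75.2×10³)(5.3⁴)/(8·49.0³·14) = 4.5031 N/mm
δ = F/k = 120 / 4.5031 = 26.648 mm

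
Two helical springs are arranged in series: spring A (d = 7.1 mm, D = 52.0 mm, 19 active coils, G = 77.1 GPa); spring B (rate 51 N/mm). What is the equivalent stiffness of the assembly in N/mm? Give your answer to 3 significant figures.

7.77 N/mm

k_A = Gd⁴/(8D³N_a) = (77.1×10³)(7.1⁴)/(8·52.0³·19) = 9.1671 N/mm
Series: 1/k_eq = 1/9.1671 + 1/51 = 0.12869; k_eq = 7.7704 N/mm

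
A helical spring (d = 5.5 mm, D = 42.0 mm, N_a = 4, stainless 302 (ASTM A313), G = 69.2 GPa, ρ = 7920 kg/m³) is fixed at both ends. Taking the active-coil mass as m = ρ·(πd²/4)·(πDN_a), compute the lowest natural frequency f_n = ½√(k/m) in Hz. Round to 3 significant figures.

k = Gd⁴/(8D³N_a) = (69.2×10³)(5.5⁴)/(8·42.0³·4) = 26.709 N/mm = 26709 N/m
Wire length L = πDN_a = π·42.0·4 = 527.79 mm
m = ρ·(πd²/4)·L = 7920 × 23.758×10⁻⁶ m² × 0.52779 m = 0.099312 kg
f_n = ½√(k/m) = 0.5·√(26709/0.099312) = 0.5·√(2.6894e+05) = 259.3 Hz

259 Hz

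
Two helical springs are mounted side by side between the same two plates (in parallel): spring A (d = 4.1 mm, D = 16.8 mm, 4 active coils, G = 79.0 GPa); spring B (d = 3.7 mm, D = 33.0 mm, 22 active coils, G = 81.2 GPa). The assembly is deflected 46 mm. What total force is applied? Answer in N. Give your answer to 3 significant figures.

k_A = Gd⁴/(8D³N_a) = (79.0×10³)(4.1⁴)/(8·16.8³·4) = 147.12 N/mm
k_B = Gd⁴/(8D³N_a) = (81.2×10³)(3.7⁴)/(8·33.0³·22) = 2.4061 N/mm
Parallel: k_eq = 147.12 + 2.4061 = 149.53 N/mm
F = k_eq·δ = 149.53·46 = 6878.4 N

6880 N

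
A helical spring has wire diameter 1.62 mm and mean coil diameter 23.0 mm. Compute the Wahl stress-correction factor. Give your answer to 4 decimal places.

1.1001

C = D/d = 23.0/1.62 = 14.1975
K_W = (4C−1)/(4C−4) + 0.615/C = 55.790/52.790 + 0.0433 = 1.1001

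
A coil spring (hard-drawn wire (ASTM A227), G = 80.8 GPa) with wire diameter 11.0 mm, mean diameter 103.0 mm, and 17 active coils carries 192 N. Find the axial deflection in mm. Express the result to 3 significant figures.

24.1 mm

k = Gd⁴/(8D³N_a) = (80.8×10³)(11.0⁴)/(8·103.0³·17) = 7.9603 N/mm
δ = F/k = 192 / 7.9603 = 24.12 mm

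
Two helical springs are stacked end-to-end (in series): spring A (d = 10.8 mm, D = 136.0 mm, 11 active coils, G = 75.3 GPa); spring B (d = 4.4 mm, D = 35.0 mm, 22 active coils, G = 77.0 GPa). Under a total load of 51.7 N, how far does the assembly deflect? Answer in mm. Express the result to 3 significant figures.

k_A = Gd⁴/(8D³N_a) = (75.3×10³)(10.8⁴)/(8·136.0³·11) = 4.628 N/mm
k_B = Gd⁴/(8D³N_a) = (77.0×10³)(4.4⁴)/(8·35.0³·22) = 3.8246 N/mm
Series: 1/k_eq = 1/4.628 + 1/3.8246 = 0.47754; k_eq = 2.0941 N/mm
δ = F/k_eq = 51.7/2.0941 = 24.689 mm

24.7 mm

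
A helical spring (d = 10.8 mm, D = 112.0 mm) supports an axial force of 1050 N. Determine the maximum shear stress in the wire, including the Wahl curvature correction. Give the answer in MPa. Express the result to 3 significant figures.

271 MPa

Spring index C = D/d = 112.0/10.8 = 10.3704
K_W = (4C−1)/(4C−4) + 0.615/C = 40.481/37.481 + 0.0593 = 1.1393
τ₀ = 8FD/(πd³) = 8·1050·112.0/(π·10.8³) = 940800/3957.5 = 237.73 MPa
τ_max = K·τ₀ = 1.1393 × 237.73 = 270.85 MPa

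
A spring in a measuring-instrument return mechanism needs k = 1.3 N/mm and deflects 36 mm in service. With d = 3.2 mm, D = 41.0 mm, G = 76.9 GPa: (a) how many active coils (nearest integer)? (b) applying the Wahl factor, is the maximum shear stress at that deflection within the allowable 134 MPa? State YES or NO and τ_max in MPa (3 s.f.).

(a) 11 coils; (b) NO, τ_max = 170 MPa

N_a = Gd⁴/(8D³k) = (76.9×10³)(3.2⁴)/(8·41.0³·1.3) = 11.25 → N_a = 11
Actual rate k = Gd⁴/(8D³·11) = 1.3295 N/mm
Working load F = kδ = 1.3295·36 = 47.862 N
C = 41.0/3.2 = 12.8125; K_W = (4C−1)/(4C−4)+0.615/C = 1.1115
τ_max = K_W·8FD/(πd³) = 1.1115·152.5 = 169.5 MPa
τ_max > 134 MPa → exceeds allowable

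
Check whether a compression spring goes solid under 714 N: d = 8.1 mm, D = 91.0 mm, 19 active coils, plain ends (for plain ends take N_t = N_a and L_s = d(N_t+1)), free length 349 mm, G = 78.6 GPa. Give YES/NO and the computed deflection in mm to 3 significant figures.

k = Gd⁴/(8D³N_a) = (78.6×10³)(8.1⁴)/(8·91.0³·19) = 2.9539 N/mm
N_t = 19; L_s = 8.1·20 = 162 mm; δ_solid = L₀ − L_s = 349 − 162 = 187 mm
δ = F/k = 714/2.9539 = 241.71 mm
δ ≥ δ_solid → spring goes solid

YES, δ = 242 mm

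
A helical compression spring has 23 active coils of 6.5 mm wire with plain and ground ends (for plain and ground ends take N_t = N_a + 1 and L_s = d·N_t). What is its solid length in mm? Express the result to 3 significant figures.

156 mm

plain and ground ends: N_t = N_a + 1 = 23 + 1 = 24
L_s = d·N_t = 6.5 × 24 = 156 mm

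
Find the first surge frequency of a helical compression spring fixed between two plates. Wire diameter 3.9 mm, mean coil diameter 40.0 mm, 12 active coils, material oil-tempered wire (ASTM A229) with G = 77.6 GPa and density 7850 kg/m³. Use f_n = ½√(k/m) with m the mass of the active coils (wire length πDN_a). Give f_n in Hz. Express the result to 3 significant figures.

k = Gd⁴/(8D³N_a) = (77.6×10³)(3.9⁴)/(8·40.0³·12) = 2.9219 N/mm = 2921.9 N/m
Wire length L = πDN_a = π·40.0·12 = 1508 mm
m = ρ·(πd²/4)·L = 7850 × 11.946×10⁻⁶ m² × 1.508 m = 0.14141 kg
f_n = ½√(k/m) = 0.5·√(2921.9/0.14141) = 0.5·√(20663) = 71.873 Hz

71.9 Hz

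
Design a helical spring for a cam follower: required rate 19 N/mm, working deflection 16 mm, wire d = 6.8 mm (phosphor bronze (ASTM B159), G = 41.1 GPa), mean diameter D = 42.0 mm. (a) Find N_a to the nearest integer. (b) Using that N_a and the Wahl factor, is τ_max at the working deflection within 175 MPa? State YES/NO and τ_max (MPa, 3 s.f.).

(a) 8 coils; (b) YES, τ_max = 126 MPa

N_a = Gd⁴/(8D³k) = (41.1×10³)(6.8⁴)/(8·42.0³·19) = 7.803 → N_a = 8
Actual rate k = Gd⁴/(8D³·8) = 18.533 N/mm
Working load F = kδ = 18.533·16 = 296.53 N
C = 42.0/6.8 = 6.1765; K_W = (4C−1)/(4C−4)+0.615/C = 1.2445
τ_max = K_W·8FD/(πd³) = 1.2445·100.86 = 125.52 MPa
τ_max ≤ 175 MPa → acceptable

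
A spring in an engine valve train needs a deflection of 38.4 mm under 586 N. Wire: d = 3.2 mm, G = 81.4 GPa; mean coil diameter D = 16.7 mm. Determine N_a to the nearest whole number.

Required rate k = F/δ = 586/38.4 = 15.26 N/mm
N_a = Gd⁴/(8D³k) = (81.4×10³ × 3.2⁴)/(8 × 16.7³ × 15.26)
    = 8.53541e+06 / 568599 = 15.01 → 15 coils

15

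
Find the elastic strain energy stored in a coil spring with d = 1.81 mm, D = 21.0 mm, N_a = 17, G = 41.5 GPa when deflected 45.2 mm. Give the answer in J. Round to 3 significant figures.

0.361 J

k = Gd⁴/(8D³N_a) = (41.5×10³)(1.81⁴)/(8·21.0³·17) = 0.35364 N/mm
U = ½kδ² = 0.5 × 0.35364 × 45.2² = 361.25 N·mm = 0.36125 J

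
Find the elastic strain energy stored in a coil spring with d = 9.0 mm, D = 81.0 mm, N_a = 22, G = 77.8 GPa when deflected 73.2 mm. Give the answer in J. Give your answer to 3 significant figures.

k = Gd⁴/(8D³N_a) = (77.8×10³)(9.0⁴)/(8·81.0³·22) = 5.4574 N/mm
U = ½kδ² = 0.5 × 5.4574 × 73.2² = 14621 N·mm = 14.621 J

14.6 J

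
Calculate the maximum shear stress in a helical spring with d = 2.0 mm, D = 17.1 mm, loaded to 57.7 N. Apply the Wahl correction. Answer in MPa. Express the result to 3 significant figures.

Spring index C = D/d = 17.1/2.0 = 8.5500
K_W = (4C−1)/(4C−4) + 0.615/C = 33.200/30.200 + 0.0719 = 1.1713
τ₀ = 8FD/(πd³) = 8·57.7·17.1/(π·2.0³) = 7893.36/25.133 = 314.07 MPa
τ_max = K·τ₀ = 1.1713 × 314.07 = 367.86 MPa

368 MPa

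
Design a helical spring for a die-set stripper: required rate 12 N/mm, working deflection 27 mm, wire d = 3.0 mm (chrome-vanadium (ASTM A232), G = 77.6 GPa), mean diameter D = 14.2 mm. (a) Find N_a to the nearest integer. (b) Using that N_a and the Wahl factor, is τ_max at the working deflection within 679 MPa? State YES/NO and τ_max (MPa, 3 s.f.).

(a) 23 coils; (b) YES, τ_max = 574 MPa

N_a = Gd⁴/(8D³k) = (77.6×10³)(3.0⁴)/(8·14.2³·12) = 22.87 → N_a = 23
Actual rate k = Gd⁴/(8D³·23) = 11.931 N/mm
Working load F = kδ = 11.931·27 = 322.13 N
C = 14.2/3.0 = 4.7333; K_W = (4C−1)/(4C−4)+0.615/C = 1.3308
τ_max = K_W·8FD/(πd³) = 1.3308·431.41 = 574.13 MPa
τ_max ≤ 679 MPa → acceptable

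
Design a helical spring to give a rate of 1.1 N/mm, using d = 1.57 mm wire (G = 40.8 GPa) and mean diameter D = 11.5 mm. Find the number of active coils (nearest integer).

19

N_a = Gd⁴/(8D³k) = (40.8×10³ × 1.57⁴)/(8 × 11.5³ × 1.1)
    = 247890 / 13383.7 = 18.52 → 19 coils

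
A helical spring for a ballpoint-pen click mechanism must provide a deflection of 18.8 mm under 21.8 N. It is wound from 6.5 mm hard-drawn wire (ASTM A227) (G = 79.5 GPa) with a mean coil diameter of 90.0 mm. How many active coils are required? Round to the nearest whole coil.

21

Required rate k = F/δ = 21.8/18.8 = 1.1596 N/mm
N_a = Gd⁴/(8D³k) = (79.5×10³ × 6.5⁴)/(8 × 90.0³ × 1.1596)
    = 1.41912e+08 / 6.76264e+06 = 20.98 → 21 coils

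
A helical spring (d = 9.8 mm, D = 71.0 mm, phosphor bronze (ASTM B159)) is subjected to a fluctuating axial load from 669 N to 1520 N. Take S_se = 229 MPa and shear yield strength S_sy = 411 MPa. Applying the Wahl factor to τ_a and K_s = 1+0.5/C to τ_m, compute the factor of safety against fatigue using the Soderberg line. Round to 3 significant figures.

C = D/d = 71.0/9.8 = 7.2449; K_W = (4C−1)/(4C−4)+0.615/C = 1.2050; K_s = 1+0.5/C = 1.0690
F_a = (F_max−F_min)/2 = 425.5 N; F_m = (F_max+F_min)/2 = 1094.5 N
τ_a = K_W·8F_aD/(πd³) = 1.2050 × 81.737 = 98.492 MPa
τ_m = K_s·8F_mD/(πd³) = 1.0690 × 210.25 = 224.76 MPa
Soderberg: 1/n_f = τ_a/S_se + τ_m/S_sy = 98.492/229 + 224.76/411 = 0.43010 + 0.54686 = 0.97696
n_f = 1/0.97696 = 1.024

1.02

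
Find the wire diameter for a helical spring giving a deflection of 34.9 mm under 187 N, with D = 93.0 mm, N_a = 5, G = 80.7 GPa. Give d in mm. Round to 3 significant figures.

Required rate k = F/δ = 187/34.9 = 5.3582 N/mm
d = (8D³N_a·k / G)^(1/4) = (8·93.0³·5·5.3582 / (80.7×10³))^0.25
  = (2136.2)^0.25 = 6.7985 mm

6.80 mm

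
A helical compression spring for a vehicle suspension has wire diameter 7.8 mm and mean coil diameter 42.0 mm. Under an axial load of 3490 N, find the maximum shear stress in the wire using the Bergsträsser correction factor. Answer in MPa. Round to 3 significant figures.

999 MPa

Spring index C = D/d = 42.0/7.8 = 5.3846
K_B = (4C+2)/(4C−3) = 23.538/18.538 = 1.2697
τ₀ = 8FD/(πd³) = 8·3490·42.0/(π·7.8³) = 1.17264e+06/1490.8 = 786.56 MPa
τ_max = K·τ₀ = 1.2697 × 786.56 = 998.7 MPa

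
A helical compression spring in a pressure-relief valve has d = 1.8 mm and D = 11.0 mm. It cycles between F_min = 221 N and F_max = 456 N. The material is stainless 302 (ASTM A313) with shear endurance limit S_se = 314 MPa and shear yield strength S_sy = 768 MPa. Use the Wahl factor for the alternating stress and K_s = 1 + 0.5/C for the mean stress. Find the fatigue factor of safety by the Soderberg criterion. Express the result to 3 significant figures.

C = D/d = 11.0/1.8 = 6.1111; K_W = (4C−1)/(4C−4)+0.615/C = 1.2474; K_s = 1+0.5/C = 1.0818
F_a = (F_max−F_min)/2 = 117.5 N; F_m = (F_max+F_min)/2 = 338.5 N
τ_a = K_W·8F_aD/(πd³) = 1.2474 × 564.36 = 703.96 MPa
τ_m = K_s·8F_mD/(πd³) = 1.0818 × 1625.8 = 1758.8 MPa
Soderberg: 1/n_f = τ_a/S_se + τ_m/S_sy = 703.96/314 + 1758.8/768 = 2.24192 + 2.29017 = 4.5321
n_f = 1/4.5321 = 0.2206

0.221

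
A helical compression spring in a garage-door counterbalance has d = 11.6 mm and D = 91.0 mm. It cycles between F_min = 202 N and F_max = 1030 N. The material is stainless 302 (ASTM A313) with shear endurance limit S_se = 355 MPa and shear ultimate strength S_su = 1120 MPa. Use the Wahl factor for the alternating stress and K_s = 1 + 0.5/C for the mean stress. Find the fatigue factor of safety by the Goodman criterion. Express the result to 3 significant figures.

3.42

C = D/d = 91.0/11.6 = 7.8448; K_W = (4C−1)/(4C−4)+0.615/C = 1.1880; K_s = 1+0.5/C = 1.0637
F_a = (F_max−F_min)/2 = 414 N; F_m = (F_max+F_min)/2 = 616 N
τ_a = K_W·8F_aD/(πd³) = 1.1880 × 61.462 = 73.015 MPa
τ_m = K_s·8F_mD/(πd³) = 1.0637 × 91.451 = 97.28 MPa
Goodman: 1/n_f = τ_a/S_se + τ_m/S_su = 73.015/355 + 97.28/1120 = 0.20568 + 0.08686 = 0.29253
n_f = 1/0.29253 = 3.418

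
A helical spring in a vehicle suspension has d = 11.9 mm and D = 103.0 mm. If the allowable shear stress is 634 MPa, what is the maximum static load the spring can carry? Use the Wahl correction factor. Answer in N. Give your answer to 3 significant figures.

C = D/d = 103.0/11.9 = 8.6555
K_W = (4C−1)/(4C−4) + 0.615/C = 33.622/30.622 + 0.0711 = 1.1690
τ_max = K·8FD/(πd³) → F_max = τ_allow·πd³/(8DK)
F_max = 634·π·11.9³/(8·103.0·1.1690) = 3.3564e+06/963.27 = 3484.4 N

3480 N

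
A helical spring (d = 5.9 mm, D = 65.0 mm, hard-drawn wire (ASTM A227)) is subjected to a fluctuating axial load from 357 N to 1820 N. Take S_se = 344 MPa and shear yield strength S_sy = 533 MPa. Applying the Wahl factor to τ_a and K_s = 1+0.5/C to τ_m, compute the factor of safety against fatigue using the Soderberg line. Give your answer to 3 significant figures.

C = D/d = 65.0/5.9 = 11.0169; K_W = (4C−1)/(4C−4)+0.615/C = 1.1307; K_s = 1+0.5/C = 1.0454
F_a = (F_max−F_min)/2 = 731.5 N; F_m = (F_max+F_min)/2 = 1088.5 N
τ_a = K_W·8F_aD/(πd³) = 1.1307 × 589.54 = 666.59 MPa
τ_m = K_s·8F_mD/(πd³) = 1.0454 × 877.26 = 917.07 MPa
Soderberg: 1/n_f = τ_a/S_se + τ_m/S_sy = 666.59/344 + 917.07/533 = 1.93776 + 1.72058 = 3.6583
n_f = 1/3.6583 = 0.2733

0.273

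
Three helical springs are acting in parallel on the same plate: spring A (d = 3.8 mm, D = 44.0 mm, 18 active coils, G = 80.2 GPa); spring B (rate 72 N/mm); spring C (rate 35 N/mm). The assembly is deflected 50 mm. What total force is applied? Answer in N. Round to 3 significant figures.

k_A = Gd⁴/(8D³N_a) = (80.2×10³)(3.8⁴)/(8·44.0³·18) = 1.3633 N/mm
Parallel: k_eq = 1.3633 + 72 + 35 = 108.36 N/mm
F = k_eq·δ = 108.36·50 = 5418.2 N

5420 N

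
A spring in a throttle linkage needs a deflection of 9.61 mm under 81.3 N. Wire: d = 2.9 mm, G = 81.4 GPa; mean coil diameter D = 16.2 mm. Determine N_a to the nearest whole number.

20

Required rate k = F/δ = 81.3/9.61 = 8.4599 N/mm
N_a = Gd⁴/(8D³k) = (81.4×10³ × 2.9⁴)/(8 × 16.2³ × 8.4599)
    = 5.75727e+06 / 287741 = 20.01 → 20 coils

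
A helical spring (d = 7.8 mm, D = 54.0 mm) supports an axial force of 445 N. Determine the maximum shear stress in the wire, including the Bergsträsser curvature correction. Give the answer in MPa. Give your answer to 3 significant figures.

Spring index C = D/d = 54.0/7.8 = 6.9231
K_B = (4C+2)/(4C−3) = 29.692/24.692 = 1.2025
τ₀ = 8FD/(πd³) = 8·445·54.0/(π·7.8³) = 192240/1490.8 = 128.95 MPa
τ_max = K·τ₀ = 1.2025 × 128.95 = 155.06 MPa

155 MPa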